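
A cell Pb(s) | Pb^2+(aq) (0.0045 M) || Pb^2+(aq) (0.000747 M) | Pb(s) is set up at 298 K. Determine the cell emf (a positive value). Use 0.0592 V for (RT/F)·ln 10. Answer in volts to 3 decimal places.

For a concentration cell E°cell = 0, since both electrodes use the same couple.
The compartment with the higher Pb^2+(aq) concentration (0.0045 M) acts as the cathode; ions are reduced there and produced at the dilute (0.000747 M) anode.
With n = 2, Ecell = −(0.0592/2)·log([dilute]/[conc]) = −(0.0592/2)·log(0.000747/0.0045) = +0.023 V.

0.023 V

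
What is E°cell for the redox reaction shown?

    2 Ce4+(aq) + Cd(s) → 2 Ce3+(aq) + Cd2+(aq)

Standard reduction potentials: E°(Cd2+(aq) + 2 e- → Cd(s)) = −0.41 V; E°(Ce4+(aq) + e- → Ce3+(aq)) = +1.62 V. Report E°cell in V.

Ce4+(aq) gains electrons, so the Ce⁴⁺/Ce³⁺ couple is the cathode; the Cd²⁺/Cd couple is the anode.
E°cell = E°(cathode) − E°(anode) = +1.62 − (−0.41) = +2.03 V.
The positive value indicates the reaction is spontaneous as written.

+2.03 V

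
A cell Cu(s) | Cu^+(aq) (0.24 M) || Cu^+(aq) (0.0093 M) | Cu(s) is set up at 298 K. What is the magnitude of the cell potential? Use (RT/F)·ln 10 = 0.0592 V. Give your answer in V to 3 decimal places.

For a concentration cell E°cell = 0, since both electrodes use the same couple.
The compartment with the higher Cu^+(aq) concentration (0.24 M) acts as the cathode; ions are reduced there and produced at the dilute (0.0093 M) anode.
With n = 1, Ecell = −(0.0592/1)·log([dilute]/[conc]) = −(0.0592/1)·log(0.0093/0.24) = +0.084 V.

0.084 V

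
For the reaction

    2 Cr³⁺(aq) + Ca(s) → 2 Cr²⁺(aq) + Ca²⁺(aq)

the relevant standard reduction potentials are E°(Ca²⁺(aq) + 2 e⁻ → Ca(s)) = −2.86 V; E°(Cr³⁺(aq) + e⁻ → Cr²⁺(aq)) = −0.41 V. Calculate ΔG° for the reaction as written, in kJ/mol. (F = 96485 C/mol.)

In the reaction as written Cr³⁺(aq) is reduced, so the Cr³⁺/Cr²⁺ couple is the cathode and Ca²⁺/Ca is the anode.
E°cell = −0.41 − (−2.86) = +2.45 V; balancing electrons gives n = 2.
ΔG° = −nFE°cell = −(2)(96485)(+2.45) J/mol = −473 kJ/mol.

−473 kJ/mol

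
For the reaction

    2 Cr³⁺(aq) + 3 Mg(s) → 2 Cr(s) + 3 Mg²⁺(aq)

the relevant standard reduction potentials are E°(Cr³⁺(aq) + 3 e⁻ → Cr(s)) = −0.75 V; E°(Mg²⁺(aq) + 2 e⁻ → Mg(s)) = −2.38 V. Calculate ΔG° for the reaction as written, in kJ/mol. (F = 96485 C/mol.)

−944 kJ/mol

In the reaction as written Cr³⁺(aq) is reduced, so the Cr³⁺/Cr couple is the cathode and Mg²⁺/Mg is the anode.
E°cell = −0.75 − (−2.38) = +1.63 V; balancing electrons gives n = 6.
ΔG° = −nFE°cell = −(6)(96485)(+1.63) J/mol = −944 kJ/mol.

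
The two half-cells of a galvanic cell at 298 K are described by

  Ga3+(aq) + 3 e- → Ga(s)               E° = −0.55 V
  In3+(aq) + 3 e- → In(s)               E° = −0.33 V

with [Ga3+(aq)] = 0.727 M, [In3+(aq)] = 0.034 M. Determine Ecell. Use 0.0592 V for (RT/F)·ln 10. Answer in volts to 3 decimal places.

The In³⁺/In couple has the more positive E°, so it is the cathode; Ga³⁺/Ga is the anode.
E°cell = E°cat − E°an = −0.33 − (−0.55) = +0.22 V; n = 3.
Balancing gives In3+(aq) + Ga(s) → In(s) + Ga3+(aq); hence Q = [Ga3+(aq)] / [In3+(aq)] = 21.4 (log Q = 1.330).
Applying E = E° − (RT ln10/nF)·log Q gives +0.22 − (0.0592/3)(1.330) = +0.194 V.

+0.194 V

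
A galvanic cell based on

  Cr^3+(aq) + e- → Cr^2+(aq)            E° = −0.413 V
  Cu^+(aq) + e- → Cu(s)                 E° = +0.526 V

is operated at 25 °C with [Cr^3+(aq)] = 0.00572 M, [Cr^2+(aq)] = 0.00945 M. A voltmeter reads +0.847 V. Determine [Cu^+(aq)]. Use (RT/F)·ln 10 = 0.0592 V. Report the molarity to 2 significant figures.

With Cu⁺/Cu at the cathode and Cr³⁺/Cr²⁺ at the anode, E°cell = +0.526 − (−0.413) = +0.939 V (n = 1).
Since E = E° − (0.0592/n)·log Q, log Q = n(E° − E)/0.0592 = 1.554.
The balanced reaction is Cu^+(aq) + Cr^2+(aq) → Cu(s) + Cr^3+(aq), so Q = [Cr^3+(aq)] / ([Cu^+(aq)]·[Cr^2+(aq)]).
Substituting the known concentrations and solving, log [Cu^+(aq)] = −1.772 and [Cu^+(aq)] = 0.017 M.

0.017 M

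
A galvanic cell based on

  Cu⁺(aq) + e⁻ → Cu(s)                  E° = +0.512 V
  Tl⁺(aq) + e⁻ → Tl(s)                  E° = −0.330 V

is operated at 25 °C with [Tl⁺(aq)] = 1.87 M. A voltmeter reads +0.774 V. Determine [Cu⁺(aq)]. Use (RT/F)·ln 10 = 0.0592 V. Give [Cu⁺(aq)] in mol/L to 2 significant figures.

The Cu⁺/Cu couple has the larger reduction potential, so it is the cathode: E°cell = +0.512 − (−0.330) = +0.842 V and n = 1.
Since E = E° − (0.0592/n)·log Q, log Q = n(E° − E)/0.0592 = 1.149.
Balancing electrons gives Cu⁺(aq) + Tl(s) → Cu(s) + Tl⁺(aq); thus Q = [Tl⁺(aq)] / [Cu⁺(aq)].
Substituting the known concentrations and solving, log [Cu⁺(aq)] = −0.877 and [Cu⁺(aq)] = 0.13 M.

0.13 M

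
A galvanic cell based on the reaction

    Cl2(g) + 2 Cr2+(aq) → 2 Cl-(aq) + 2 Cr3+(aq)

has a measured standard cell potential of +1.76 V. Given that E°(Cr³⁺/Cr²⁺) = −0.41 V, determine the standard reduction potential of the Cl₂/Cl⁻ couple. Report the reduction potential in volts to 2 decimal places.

In the reaction as written the Cl₂/Cl⁻ couple is reduced (cathode) and Cr³⁺/Cr²⁺ is oxidized (anode), so E°cell = E°(Cl₂/Cl⁻) − E°(Cr³⁺/Cr²⁺).
E°(Cl₂/Cl⁻) = E°cell + E°(anode) = +1.76 + (−0.41) = +1.35 V.

+1.35 V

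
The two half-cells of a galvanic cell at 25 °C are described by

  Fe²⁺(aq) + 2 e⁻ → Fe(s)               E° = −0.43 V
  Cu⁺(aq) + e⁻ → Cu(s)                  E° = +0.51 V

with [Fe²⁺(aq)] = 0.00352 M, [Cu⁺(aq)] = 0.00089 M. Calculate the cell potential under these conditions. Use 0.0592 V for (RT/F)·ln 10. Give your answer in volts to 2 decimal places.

Cu⁺/Cu is reduced (cathode, E° = +0.51 V) and Fe²⁺/Fe is oxidized (anode).
E°cell = +0.51 − (−0.43) = +0.94 V, with n = 2 electrons transferred.
Balancing gives 2 Cu⁺(aq) + Fe(s) → 2 Cu(s) + Fe²⁺(aq); hence Q = [Fe²⁺(aq)] / [Cu⁺(aq)]^2 = 4.44×10^3 (log Q = 3.648).
E = E° − (0.0592/n)·log Q = +0.94 − (0.0592/2)(3.648) = +0.83 V.

+0.83 V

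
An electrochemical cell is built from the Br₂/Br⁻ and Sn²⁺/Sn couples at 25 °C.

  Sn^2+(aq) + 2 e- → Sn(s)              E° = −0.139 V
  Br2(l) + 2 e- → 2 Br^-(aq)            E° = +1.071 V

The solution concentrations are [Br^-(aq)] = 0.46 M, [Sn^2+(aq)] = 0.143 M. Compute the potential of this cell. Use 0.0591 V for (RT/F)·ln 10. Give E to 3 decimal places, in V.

The Br₂/Br⁻ couple has the more positive E°, so it is the cathode; Sn²⁺/Sn is the anode.
E°cell = E°cat − E°an = +1.071 − (−0.139) = +1.210 V; n = 2.
Balancing gives Br2(l) + Sn(s) → 2 Br^-(aq) + Sn^2+(aq); hence Q = [Br^-(aq)]^2·[Sn^2+(aq)] = 0.0303 (log Q = −1.519).
E = E° − (0.0591/n)·log Q = +1.210 − (0.0591/2)(−1.519) = +1.255 V.

+1.255 V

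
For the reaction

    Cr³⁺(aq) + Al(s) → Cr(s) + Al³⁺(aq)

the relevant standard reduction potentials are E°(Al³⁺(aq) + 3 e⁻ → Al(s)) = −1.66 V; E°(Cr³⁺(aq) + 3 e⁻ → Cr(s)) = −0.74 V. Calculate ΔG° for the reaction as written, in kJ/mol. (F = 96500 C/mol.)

−266 kJ/mol

In the reaction as written Cr³⁺(aq) is reduced, so the Cr³⁺/Cr couple is the cathode and Al³⁺/Al is the anode.
E°cell = −0.74 − (−1.66) = +0.92 V; balancing electrons gives n = 3.
ΔG° = −nFE°cell = −(3)(96500)(+0.92) J/mol = −266 kJ/mol.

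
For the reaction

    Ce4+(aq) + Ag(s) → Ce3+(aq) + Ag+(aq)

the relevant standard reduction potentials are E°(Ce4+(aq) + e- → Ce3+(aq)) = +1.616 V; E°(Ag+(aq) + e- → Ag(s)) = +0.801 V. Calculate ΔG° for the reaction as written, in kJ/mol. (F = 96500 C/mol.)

−78.6 kJ/mol

In the reaction as written Ce4+(aq) is reduced, so the Ce⁴⁺/Ce³⁺ couple is the cathode and Ag⁺/Ag is the anode.
E°cell = +1.616 − (+0.801) = +0.815 V; balancing electrons gives n = 1.
ΔG° = −nFE°cell = −(1)(96500)(+0.815) J/mol = −78.6 kJ/mol.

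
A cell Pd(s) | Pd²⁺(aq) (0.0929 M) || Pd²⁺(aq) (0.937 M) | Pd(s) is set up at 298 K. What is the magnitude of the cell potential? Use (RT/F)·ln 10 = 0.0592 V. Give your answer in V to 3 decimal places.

0.030 V

For a concentration cell E°cell = 0, since both electrodes use the same couple.
The compartment with the higher Pd²⁺(aq) concentration (0.937 M) acts as the cathode; ions are reduced there and produced at the dilute (0.0929 M) anode.
With n = 2, Ecell = −(0.0592/2)·log([dilute]/[conc]) = −(0.0592/2)·log(0.0929/0.937) = +0.030 V.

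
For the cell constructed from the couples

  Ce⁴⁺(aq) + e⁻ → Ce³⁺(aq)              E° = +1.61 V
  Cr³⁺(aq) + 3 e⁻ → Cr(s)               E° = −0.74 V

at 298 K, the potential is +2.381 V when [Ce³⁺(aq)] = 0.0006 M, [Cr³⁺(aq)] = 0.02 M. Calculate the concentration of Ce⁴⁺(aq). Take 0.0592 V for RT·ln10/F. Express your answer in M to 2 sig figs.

0.00054 M

Ce⁴⁺/Ce³⁺ is the cathode (higher E°); E°cell = +1.61 − (−0.74) = +2.35 V with n = 3.
From the Nernst equation, log Q = n(E° − E)/0.0592 = 3·(+2.35 − (+2.381))/0.0592 = −1.571.
Balancing electrons gives 3 Ce⁴⁺(aq) + Cr(s) → 3 Ce³⁺(aq) + Cr³⁺(aq); thus Q = ([Ce³⁺(aq)]^3·[Cr³⁺(aq)]) / [Ce⁴⁺(aq)]^3.
Isolating [Ce⁴⁺(aq)] in Q = 10^{−1.571} yields log [Ce⁴⁺(aq)] = −3.265, i.e. 0.00054 M.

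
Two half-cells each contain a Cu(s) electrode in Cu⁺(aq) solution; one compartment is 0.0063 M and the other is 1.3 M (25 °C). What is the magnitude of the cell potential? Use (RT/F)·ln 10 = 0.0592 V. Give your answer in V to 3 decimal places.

0.137 V

For a concentration cell E°cell = 0, since both electrodes use the same couple.
The compartment with the higher Cu⁺(aq) concentration (1.3 M) acts as the cathode; ions are reduced there and produced at the dilute (0.0063 M) anode.
With n = 1, Ecell = −(0.0592/1)·log([dilute]/[conc]) = −(0.0592/1)·log(0.0063/1.3) = +0.137 V.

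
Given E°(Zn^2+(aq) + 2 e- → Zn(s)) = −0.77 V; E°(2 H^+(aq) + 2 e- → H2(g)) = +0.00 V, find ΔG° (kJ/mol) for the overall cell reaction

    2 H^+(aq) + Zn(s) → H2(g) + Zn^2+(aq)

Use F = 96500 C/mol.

−149 kJ/mol

In the reaction as written H^+(aq) is reduced, so the 2H⁺/H₂ couple is the cathode and Zn²⁺/Zn is the anode.
E°cell = +0.00 − (−0.77) = +0.77 V; balancing electrons gives n = 2.
ΔG° = −nFE°cell = −(2)(96500)(+0.77) J/mol = −149 kJ/mol.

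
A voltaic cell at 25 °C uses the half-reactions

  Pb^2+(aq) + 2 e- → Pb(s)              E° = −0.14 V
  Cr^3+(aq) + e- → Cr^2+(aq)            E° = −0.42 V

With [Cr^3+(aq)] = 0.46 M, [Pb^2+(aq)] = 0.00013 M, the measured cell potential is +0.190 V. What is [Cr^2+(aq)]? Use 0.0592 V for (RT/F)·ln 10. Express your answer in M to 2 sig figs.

With Pb²⁺/Pb at the cathode and Cr³⁺/Cr²⁺ at the anode, E°cell = −0.14 − (−0.42) = +0.28 V (n = 2).
Rearranging E = E° − (0.0592/n)·log Q gives log Q = 2(+0.28 − (+0.190))/0.0592 = 3.041.
Balancing electrons gives Pb^2+(aq) + 2 Cr^2+(aq) → Pb(s) + 2 Cr^3+(aq); thus Q = [Cr^3+(aq)]^2 / ([Pb^2+(aq)]·[Cr^2+(aq)]^2).
Isolating [Cr^2+(aq)] in Q = 10^{3.041} yields log [Cr^2+(aq)] = 0.085, i.e. 1.2 M.

1.2 M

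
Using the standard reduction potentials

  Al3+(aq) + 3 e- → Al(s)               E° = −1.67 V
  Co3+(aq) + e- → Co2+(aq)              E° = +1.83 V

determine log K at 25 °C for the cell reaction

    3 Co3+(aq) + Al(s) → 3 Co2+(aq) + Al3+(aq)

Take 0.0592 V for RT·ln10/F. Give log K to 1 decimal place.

log K = 177.4

The Co³⁺/Co²⁺ couple is reduced (cathode); E°cell = +1.83 − (−1.67) = +3.50 V with n = 3.
At equilibrium E = 0, so log K = nE°cell / 0.0592 = (3)(+3.50) / 0.0592 = 177.4.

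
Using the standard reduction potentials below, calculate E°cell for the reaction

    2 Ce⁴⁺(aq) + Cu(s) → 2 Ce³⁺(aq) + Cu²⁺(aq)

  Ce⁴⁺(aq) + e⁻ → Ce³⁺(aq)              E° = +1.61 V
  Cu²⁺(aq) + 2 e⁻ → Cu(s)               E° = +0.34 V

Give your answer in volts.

+1.27 V

In the reaction as written, Ce⁴⁺(aq) is reduced (cathode) and Cu²⁺(aq) is produced by oxidation at the anode.
E°cell = E°(cathode) − E°(anode) = +1.61 − (+0.34) = +1.27 V.
The positive value indicates the reaction is spontaneous as written.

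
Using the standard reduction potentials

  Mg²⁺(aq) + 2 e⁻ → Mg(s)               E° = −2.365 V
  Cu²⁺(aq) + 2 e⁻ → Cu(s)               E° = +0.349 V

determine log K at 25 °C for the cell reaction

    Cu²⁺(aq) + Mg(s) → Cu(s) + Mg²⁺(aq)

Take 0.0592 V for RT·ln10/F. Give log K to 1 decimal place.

log K = 91.7

The Cu²⁺/Cu couple is reduced (cathode); E°cell = +0.349 − (−2.365) = +2.714 V with n = 2.
At equilibrium E = 0, so log K = nE°cell / 0.0592 = (2)(+2.714) / 0.0592 = 91.7.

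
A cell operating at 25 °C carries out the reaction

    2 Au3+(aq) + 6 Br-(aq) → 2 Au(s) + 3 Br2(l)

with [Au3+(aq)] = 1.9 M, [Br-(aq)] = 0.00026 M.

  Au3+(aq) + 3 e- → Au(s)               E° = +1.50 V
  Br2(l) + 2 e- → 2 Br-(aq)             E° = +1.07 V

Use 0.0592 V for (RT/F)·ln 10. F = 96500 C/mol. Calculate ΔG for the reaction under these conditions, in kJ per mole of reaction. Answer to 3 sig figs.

−129 kJ/mol

The standard cell potential is +1.50 − (+1.07) = +0.43 V, with n = 6 electrons in the balanced equation.
Q = 1 / ([Au3+(aq)]^2·[Br-(aq)]^6) = 8.97×10^20, so log Q = 20.953 and E = +0.43 − (0.0592/6)(20.953) = +0.2233 V.
ΔG = −nFE = −(6)(96500)(+0.2233) J/mol = −129 kJ/mol.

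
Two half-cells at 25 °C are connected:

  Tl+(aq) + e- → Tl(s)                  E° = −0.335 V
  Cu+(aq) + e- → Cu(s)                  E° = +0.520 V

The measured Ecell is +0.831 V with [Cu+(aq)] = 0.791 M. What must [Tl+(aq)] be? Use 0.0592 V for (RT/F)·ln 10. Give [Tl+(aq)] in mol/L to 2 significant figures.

2.0 M

Cu⁺/Cu is the cathode (higher E°); E°cell = +0.520 − (−0.335) = +0.855 V with n = 1.
Rearranging E = E° − (0.0592/n)·log Q gives log Q = 1(+0.855 − (+0.831))/0.0592 = 0.405.
For Cu+(aq) + Tl(s) → Cu(s) + Tl+(aq), the reaction quotient is Q = [Tl+(aq)] / [Cu+(aq)].
Solving for the unknown gives log [Tl+(aq)] = 0.303, so [Tl+(aq)] ≈ 2.0 M.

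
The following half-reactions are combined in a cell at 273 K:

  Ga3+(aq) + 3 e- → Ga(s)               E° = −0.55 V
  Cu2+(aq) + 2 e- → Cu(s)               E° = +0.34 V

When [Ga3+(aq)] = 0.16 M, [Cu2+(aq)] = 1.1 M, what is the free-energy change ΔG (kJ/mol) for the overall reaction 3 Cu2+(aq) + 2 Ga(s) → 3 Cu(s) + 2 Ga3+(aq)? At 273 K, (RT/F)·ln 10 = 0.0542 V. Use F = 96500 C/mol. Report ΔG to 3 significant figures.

E°cell = +0.34 − (−0.55) = +0.89 V; the balanced reaction transfers n = 6 electrons.
Here Q = [Ga3+(aq)]^2 / [Cu2+(aq)]^3 = 0.0192 (log Q = −1.716), giving E = +0.89 − (0.0542/6)·(−1.716) = +0.9055 V.
ΔG = −nFE = −(6)(96500)(+0.9055) J/mol = −524 kJ/mol.

−524 kJ/mol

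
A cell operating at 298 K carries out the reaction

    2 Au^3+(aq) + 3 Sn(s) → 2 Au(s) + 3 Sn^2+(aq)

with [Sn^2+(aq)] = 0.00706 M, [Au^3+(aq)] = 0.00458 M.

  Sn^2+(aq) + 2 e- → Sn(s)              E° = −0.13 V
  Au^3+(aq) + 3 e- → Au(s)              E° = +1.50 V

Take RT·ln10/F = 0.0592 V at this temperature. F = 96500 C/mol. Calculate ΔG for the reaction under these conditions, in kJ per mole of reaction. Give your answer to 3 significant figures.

−954 kJ/mol

The standard cell potential is +1.50 − (−0.13) = +1.63 V, with n = 6 electrons in the balanced equation.
Here Q = [Sn^2+(aq)]^3 / [Au^3+(aq)]^2 = 0.0168 (log Q = −1.775), giving E = +1.63 − (0.0592/6)·(−1.775) = +1.6475 V.
Then ΔG = −nFE = −6 × 96500 × +1.6475 J/mol = −954 kJ/mol.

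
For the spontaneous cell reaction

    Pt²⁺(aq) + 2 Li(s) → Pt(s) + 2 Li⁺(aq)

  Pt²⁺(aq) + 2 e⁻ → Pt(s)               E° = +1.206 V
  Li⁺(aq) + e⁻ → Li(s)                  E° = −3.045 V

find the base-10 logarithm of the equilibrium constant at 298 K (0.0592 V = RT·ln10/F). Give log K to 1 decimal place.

log K = 143.6

The Pt²⁺/Pt couple is reduced (cathode); E°cell = +1.206 − (−3.045) = +4.251 V with n = 2.
At equilibrium E = 0, so log K = nE°cell / 0.0592 = (2)(+4.251) / 0.0592 = 143.6.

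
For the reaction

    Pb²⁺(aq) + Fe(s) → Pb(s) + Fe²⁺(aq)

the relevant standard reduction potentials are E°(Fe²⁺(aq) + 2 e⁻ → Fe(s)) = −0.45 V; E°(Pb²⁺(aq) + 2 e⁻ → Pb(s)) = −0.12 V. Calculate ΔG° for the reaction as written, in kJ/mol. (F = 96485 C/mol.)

In the reaction as written Pb²⁺(aq) is reduced, so the Pb²⁺/Pb couple is the cathode and Fe²⁺/Fe is the anode.
E°cell = −0.12 − (−0.45) = +0.33 V; balancing electrons gives n = 2.
ΔG° = −nFE°cell = −(2)(96485)(+0.33) J/mol = −63.7 kJ/mol.

−63.7 kJ/mol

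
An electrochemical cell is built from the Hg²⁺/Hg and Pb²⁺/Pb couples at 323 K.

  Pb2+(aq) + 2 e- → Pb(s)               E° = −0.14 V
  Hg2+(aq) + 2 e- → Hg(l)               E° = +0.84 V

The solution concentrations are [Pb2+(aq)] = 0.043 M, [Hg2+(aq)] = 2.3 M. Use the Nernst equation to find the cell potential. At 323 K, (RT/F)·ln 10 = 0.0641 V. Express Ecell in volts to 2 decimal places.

+1.04 V

Hg²⁺/Hg is reduced (cathode, E° = +0.84 V) and Pb²⁺/Pb is oxidized (anode).
E°cell = +0.84 − (−0.14) = +0.98 V, with n = 2 electrons transferred.
The balanced reaction is Hg2+(aq) + Pb(s) → Hg(l) + Pb2+(aq), so Q = [Pb2+(aq)] / [Hg2+(aq)] = 0.0187 and log Q = −1.728.
E = E° − (0.0641/n)·log Q = +0.98 − (0.0641/2)(−1.728) = +1.04 V.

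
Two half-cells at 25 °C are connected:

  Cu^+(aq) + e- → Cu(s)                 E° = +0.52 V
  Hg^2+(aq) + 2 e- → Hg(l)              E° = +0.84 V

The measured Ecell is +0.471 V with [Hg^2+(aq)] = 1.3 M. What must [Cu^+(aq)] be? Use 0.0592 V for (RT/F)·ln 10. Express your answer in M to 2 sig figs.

0.0032 M

The Hg²⁺/Hg couple has the larger reduction potential, so it is the cathode: E°cell = +0.84 − (+0.52) = +0.32 V and n = 2.
Since E = E° − (0.0592/n)·log Q, log Q = n(E° − E)/0.0592 = −5.101.
Balancing electrons gives Hg^2+(aq) + 2 Cu(s) → Hg(l) + 2 Cu^+(aq); thus Q = [Cu^+(aq)]^2 / [Hg^2+(aq)].
Solving for the unknown gives log [Cu^+(aq)] = −2.494, so [Cu^+(aq)] ≈ 0.0032 M.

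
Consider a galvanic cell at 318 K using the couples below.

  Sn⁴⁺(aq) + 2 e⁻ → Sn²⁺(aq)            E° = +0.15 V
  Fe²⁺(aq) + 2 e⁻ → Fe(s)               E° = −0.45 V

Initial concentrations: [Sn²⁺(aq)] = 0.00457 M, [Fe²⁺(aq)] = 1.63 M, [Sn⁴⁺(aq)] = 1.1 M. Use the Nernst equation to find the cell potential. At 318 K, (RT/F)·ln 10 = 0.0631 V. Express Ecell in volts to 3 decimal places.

Since E°(Sn⁴⁺/Sn²⁺) > E°(Fe²⁺/Fe), Sn⁴⁺/Sn²⁺ serves as the cathode.
The standard potential is +0.15 − (−0.45) = +0.60 V and the balanced reaction transfers n = 2 electrons.
For the overall reaction Sn⁴⁺(aq) + Fe(s) → Sn²⁺(aq) + Fe²⁺(aq), Q = ([Sn²⁺(aq)]·[Fe²⁺(aq)]) / [Sn⁴⁺(aq)] = 0.00677, giving log Q = −2.169.
By the Nernst equation, E = +0.60 − (0.0631/2)·(−2.169) = +0.668 V.

+0.668 V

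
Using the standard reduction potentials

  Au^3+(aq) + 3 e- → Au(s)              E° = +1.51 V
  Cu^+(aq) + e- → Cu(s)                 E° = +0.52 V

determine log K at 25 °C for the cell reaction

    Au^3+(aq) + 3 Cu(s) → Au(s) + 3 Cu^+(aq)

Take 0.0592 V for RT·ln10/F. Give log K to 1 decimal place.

The Au³⁺/Au couple is reduced (cathode); E°cell = +1.51 − (+0.52) = +0.99 V with n = 3.
At equilibrium E = 0, so log K = nE°cell / 0.0592 = (3)(+0.99) / 0.0592 = 50.2.

log K = 50.2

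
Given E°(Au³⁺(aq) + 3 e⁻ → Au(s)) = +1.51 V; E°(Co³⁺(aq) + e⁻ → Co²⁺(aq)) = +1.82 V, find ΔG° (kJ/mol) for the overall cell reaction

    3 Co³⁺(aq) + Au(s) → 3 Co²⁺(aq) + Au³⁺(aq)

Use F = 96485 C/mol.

−89.7 kJ/mol

In the reaction as written Co³⁺(aq) is reduced, so the Co³⁺/Co²⁺ couple is the cathode and Au³⁺/Au is the anode.
E°cell = +1.82 − (+1.51) = +0.31 V; balancing electrons gives n = 3.
ΔG° = −nFE°cell = −(3)(96485)(+0.31) J/mol = −89.7 kJ/mol.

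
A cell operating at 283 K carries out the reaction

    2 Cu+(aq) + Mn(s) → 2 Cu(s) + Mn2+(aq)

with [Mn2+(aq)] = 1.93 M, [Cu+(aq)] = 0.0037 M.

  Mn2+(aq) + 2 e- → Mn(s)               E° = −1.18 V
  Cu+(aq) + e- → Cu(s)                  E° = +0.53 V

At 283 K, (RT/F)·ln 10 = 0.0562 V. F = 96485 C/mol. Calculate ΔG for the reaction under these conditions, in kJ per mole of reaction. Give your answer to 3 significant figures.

−302 kJ/mol

E°cell = +0.53 − (−1.18) = +1.71 V; the balanced reaction transfers n = 2 electrons.
The reaction quotient is [Mn2+(aq)] / [Cu+(aq)]^2 = 1.41×10^5; by Nernst, E = +1.71 − (0.0562/2)(5.149) = +1.5653 V.
Then ΔG = −nFE = −2 × 96485 × +1.5653 J/mol = −302 kJ/mol.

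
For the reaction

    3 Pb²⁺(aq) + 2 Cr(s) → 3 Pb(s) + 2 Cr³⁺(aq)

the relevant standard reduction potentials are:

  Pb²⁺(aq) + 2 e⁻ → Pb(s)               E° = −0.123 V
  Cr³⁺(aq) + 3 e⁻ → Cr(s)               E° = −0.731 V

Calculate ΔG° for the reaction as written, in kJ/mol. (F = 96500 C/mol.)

−352 kJ/mol

In the reaction as written Pb²⁺(aq) is reduced, so the Pb²⁺/Pb couple is the cathode and Cr³⁺/Cr is the anode.
E°cell = −0.123 − (−0.731) = +0.608 V; balancing electrons gives n = 6.
ΔG° = −nFE°cell = −(6)(96500)(+0.608) J/mol = −352 kJ/mol.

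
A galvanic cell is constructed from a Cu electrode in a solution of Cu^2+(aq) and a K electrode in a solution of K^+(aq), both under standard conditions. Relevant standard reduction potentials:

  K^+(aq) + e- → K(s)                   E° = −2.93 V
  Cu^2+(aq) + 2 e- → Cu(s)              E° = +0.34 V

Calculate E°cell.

The Cu²⁺/Cu couple has the higher E°, so Cu ion is reduced (cathode) and K is oxidized (anode).
E°cell = E°(cathode) − E°(anode) = +0.34 − (−2.93) = +3.27 V.

+3.27 V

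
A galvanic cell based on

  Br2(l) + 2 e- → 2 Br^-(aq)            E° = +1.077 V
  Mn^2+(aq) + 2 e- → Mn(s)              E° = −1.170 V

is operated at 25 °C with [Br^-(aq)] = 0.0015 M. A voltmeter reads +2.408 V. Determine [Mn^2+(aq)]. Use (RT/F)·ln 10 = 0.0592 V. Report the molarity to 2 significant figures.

1.6 M

Br₂/Br⁻ is the cathode (higher E°); E°cell = +1.077 − (−1.170) = +2.247 V with n = 2.
From the Nernst equation, log Q = n(E° − E)/0.0592 = 2·(+2.247 − (+2.408))/0.0592 = −5.439.
The balanced reaction is Br2(l) + Mn(s) → 2 Br^-(aq) + Mn^2+(aq), so Q = [Br^-(aq)]^2·[Mn^2+(aq)].
Substituting the known concentrations and solving, log [Mn^2+(aq)] = 0.209 and [Mn^2+(aq)] = 1.6 M.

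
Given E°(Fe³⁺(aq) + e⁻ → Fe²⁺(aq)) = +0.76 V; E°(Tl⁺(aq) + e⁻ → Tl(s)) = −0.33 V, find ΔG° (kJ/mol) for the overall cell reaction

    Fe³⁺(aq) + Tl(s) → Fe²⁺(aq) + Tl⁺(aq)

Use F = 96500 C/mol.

−105 kJ/mol

In the reaction as written Fe³⁺(aq) is reduced, so the Fe³⁺/Fe²⁺ couple is the cathode and Tl⁺/Tl is the anode.
E°cell = +0.76 − (−0.33) = +1.09 V; balancing electrons gives n = 1.
ΔG° = −nFE°cell = −(1)(96500)(+1.09) J/mol = −105 kJ/mol.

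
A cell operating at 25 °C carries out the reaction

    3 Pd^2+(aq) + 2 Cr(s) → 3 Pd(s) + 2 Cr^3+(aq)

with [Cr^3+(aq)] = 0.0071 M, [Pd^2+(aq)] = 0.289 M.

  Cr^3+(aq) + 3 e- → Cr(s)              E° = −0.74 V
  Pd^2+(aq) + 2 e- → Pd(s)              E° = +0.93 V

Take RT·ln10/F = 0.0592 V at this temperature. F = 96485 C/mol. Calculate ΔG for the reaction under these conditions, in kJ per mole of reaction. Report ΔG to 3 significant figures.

E°cell = +0.93 − (−0.74) = +1.67 V; the balanced reaction transfers n = 6 electrons.
The reaction quotient is [Cr^3+(aq)]^2 / [Pd^2+(aq)]^3 = 0.00209; by Nernst, E = +1.67 − (0.0592/6)(−2.680) = +1.6964 V.
Then ΔG = −nFE = −6 × 96485 × +1.6964 J/mol = −982 kJ/mol.

−982 kJ/mol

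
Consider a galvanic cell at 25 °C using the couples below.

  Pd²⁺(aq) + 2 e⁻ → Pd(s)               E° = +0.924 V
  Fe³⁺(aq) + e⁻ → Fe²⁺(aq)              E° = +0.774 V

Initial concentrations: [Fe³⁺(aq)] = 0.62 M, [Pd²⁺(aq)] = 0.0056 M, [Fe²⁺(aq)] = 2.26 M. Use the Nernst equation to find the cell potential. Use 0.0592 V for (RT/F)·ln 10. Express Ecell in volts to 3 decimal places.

+0.117 V

The Pd²⁺/Pd couple has the more positive E°, so it is the cathode; Fe³⁺/Fe²⁺ is the anode.
The standard potential is +0.924 − (+0.774) = +0.150 V and the balanced reaction transfers n = 2 electrons.
The balanced reaction is Pd²⁺(aq) + 2 Fe²⁺(aq) → Pd(s) + 2 Fe³⁺(aq), so Q = [Fe³⁺(aq)]^2 / ([Pd²⁺(aq)]·[Fe²⁺(aq)]^2) = 13.4 and log Q = 1.128.
E = E° − (0.0592/n)·log Q = +0.150 − (0.0592/2)(1.128) = +0.117 V.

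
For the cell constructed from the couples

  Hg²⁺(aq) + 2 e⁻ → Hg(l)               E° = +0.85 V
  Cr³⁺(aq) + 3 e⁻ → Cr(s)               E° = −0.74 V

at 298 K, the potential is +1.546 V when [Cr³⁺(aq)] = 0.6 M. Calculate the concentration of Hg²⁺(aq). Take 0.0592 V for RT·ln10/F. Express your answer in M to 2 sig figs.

0.023 M

With Hg²⁺/Hg at the cathode and Cr³⁺/Cr at the anode, E°cell = +0.85 − (−0.74) = +1.59 V (n = 6).
Since E = E° − (0.0592/n)·log Q, log Q = n(E° − E)/0.0592 = 4.459.
For 3 Hg²⁺(aq) + 2 Cr(s) → 3 Hg(l) + 2 Cr³⁺(aq), the reaction quotient is Q = [Cr³⁺(aq)]^2 / [Hg²⁺(aq)]^3.
Isolating [Hg²⁺(aq)] in Q = 10^{4.459} yields log [Hg²⁺(aq)] = −1.634, i.e. 0.023 M.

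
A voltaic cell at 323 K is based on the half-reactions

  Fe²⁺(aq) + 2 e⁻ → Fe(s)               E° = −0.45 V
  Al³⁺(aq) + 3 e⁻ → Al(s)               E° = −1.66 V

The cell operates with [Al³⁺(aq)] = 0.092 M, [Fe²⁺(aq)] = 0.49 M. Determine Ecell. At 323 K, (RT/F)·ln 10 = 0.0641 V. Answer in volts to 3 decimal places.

Fe²⁺/Fe is reduced (cathode, E° = −0.45 V) and Al³⁺/Al is oxidized (anode).
The standard potential is −0.45 − (−1.66) = +1.21 V and the balanced reaction transfers n = 6 electrons.
For the overall reaction 3 Fe²⁺(aq) + 2 Al(s) → 3 Fe(s) + 2 Al³⁺(aq), Q = [Al³⁺(aq)]^2 / [Fe²⁺(aq)]^3 = 0.0719, giving log Q = −1.143.
Applying E = E° − (RT ln10/nF)·log Q gives +1.21 − (0.0641/6)(−1.143) = +1.222 V.

+1.222 V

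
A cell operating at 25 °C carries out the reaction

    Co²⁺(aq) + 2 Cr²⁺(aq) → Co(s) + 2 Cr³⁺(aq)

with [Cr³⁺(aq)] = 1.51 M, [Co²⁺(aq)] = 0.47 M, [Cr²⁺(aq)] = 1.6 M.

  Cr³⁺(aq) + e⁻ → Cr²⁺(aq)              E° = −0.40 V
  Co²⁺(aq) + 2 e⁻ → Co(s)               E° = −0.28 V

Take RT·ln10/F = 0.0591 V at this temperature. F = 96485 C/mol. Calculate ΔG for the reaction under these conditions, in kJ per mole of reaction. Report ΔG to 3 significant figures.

With Co²⁺/Co reduced at the cathode, E°cell = −0.28 − (−0.40) = +0.12 V and n = 2.
Here Q = [Cr³⁺(aq)]^2 / ([Co²⁺(aq)]·[Cr²⁺(aq)]^2) = 1.9 (log Q = 0.278), giving E = +0.12 − (0.0591/2)·(0.278) = +0.1118 V.
Then ΔG = −nFE = −2 × 96485 × +0.1118 J/mol = −21.6 kJ/mol.

−21.6 kJ/mol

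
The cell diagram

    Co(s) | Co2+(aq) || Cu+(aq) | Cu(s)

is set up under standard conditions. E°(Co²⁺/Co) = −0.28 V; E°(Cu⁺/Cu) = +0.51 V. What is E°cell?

By convention the left-hand electrode in cell notation is the anode (oxidation) and the right-hand electrode is the cathode (reduction).
E°cell = E°(right) − E°(left) = +0.51 − (−0.28) = +0.79 V.

+0.79 V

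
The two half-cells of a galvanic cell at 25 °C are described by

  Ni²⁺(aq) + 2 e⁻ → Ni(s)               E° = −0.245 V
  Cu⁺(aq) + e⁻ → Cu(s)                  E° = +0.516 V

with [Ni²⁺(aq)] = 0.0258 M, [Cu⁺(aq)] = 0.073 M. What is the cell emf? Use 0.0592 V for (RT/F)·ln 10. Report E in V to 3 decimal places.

+0.741 V

Cu⁺/Cu is reduced (cathode, E° = +0.516 V) and Ni²⁺/Ni is oxidized (anode).
E°cell = +0.516 − (−0.245) = +0.761 V, with n = 2 electrons transferred.
For the overall reaction 2 Cu⁺(aq) + Ni(s) → 2 Cu(s) + Ni²⁺(aq), Q = [Ni²⁺(aq)] / [Cu⁺(aq)]^2 = 4.84, giving log Q = 0.685.
Applying E = E° − (RT ln10/nF)·log Q gives +0.761 − (0.0592/2)(0.685) = +0.741 V.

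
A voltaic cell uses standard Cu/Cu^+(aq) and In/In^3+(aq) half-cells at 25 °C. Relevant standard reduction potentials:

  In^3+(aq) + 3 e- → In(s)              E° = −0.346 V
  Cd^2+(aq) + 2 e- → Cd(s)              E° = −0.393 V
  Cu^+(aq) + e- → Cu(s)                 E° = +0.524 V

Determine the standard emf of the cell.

+0.870 V

The Cu⁺/Cu couple has the higher E°, so Cu ion is reduced (cathode) and In is oxidized (anode).
E°cell = E°(cathode) − E°(anode) = +0.524 − (−0.346) = +0.870 V.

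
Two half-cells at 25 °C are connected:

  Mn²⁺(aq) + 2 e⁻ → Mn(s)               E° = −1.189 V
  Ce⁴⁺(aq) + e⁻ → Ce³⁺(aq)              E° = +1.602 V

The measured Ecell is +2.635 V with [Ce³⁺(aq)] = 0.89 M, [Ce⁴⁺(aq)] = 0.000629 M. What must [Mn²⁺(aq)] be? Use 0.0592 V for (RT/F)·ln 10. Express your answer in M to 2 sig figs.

With Ce⁴⁺/Ce³⁺ at the cathode and Mn²⁺/Mn at the anode, E°cell = +1.602 − (−1.189) = +2.791 V (n = 2).
Rearranging E = E° − (0.0592/n)·log Q gives log Q = 2(+2.791 − (+2.635))/0.0592 = 5.270.
Balancing electrons gives 2 Ce⁴⁺(aq) + Mn(s) → 2 Ce³⁺(aq) + Mn²⁺(aq); thus Q = ([Ce³⁺(aq)]^2·[Mn²⁺(aq)]) / [Ce⁴⁺(aq)]^2.
Isolating [Mn²⁺(aq)] in Q = 10^{5.270} yields log [Mn²⁺(aq)] = −1.031, i.e. 0.093 M.

0.093 M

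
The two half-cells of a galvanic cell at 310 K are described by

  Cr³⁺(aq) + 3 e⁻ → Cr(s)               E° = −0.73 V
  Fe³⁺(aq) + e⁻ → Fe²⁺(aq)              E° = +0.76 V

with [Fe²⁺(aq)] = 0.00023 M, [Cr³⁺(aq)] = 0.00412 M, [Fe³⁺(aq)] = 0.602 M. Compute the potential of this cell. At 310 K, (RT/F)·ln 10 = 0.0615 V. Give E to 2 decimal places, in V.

+1.75 V

Fe³⁺/Fe²⁺ is reduced (cathode, E° = +0.76 V) and Cr³⁺/Cr is oxidized (anode).
The standard potential is +0.76 − (−0.73) = +1.49 V and the balanced reaction transfers n = 3 electrons.
For the overall reaction 3 Fe³⁺(aq) + Cr(s) → 3 Fe²⁺(aq) + Cr³⁺(aq), Q = ([Fe²⁺(aq)]^3·[Cr³⁺(aq)]) / [Fe³⁺(aq)]^3 = 2.3×10^−13, giving log Q = −12.639.
Applying E = E° − (RT ln10/nF)·log Q gives +1.49 − (0.0615/3)(−12.639) = +1.75 V.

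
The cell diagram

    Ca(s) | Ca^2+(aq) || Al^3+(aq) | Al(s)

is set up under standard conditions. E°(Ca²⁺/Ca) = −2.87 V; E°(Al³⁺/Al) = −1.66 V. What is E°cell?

By convention the left-hand electrode in cell notation is the anode (oxidation) and the right-hand electrode is the cathode (reduction).
E°cell = E°(right) − E°(left) = −1.66 − (−2.87) = +1.21 V.

+1.21 V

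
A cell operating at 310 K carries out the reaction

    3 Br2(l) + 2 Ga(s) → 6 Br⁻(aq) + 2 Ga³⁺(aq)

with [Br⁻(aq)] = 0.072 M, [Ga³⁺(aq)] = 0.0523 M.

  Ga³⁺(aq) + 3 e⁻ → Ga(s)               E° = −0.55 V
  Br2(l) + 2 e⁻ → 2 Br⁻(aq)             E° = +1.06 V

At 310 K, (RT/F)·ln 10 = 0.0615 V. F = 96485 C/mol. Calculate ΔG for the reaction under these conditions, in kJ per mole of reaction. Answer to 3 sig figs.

−988 kJ/mol

The standard cell potential is +1.06 − (−0.55) = +1.61 V, with n = 6 electrons in the balanced equation.
The reaction quotient is [Br⁻(aq)]^6·[Ga³⁺(aq)]^2 = 3.81×10^−10; by Nernst, E = +1.61 − (0.0615/6)(−9.419) = +1.7065 V.
Then ΔG = −nFE = −6 × 96485 × +1.7065 J/mol = −988 kJ/mol.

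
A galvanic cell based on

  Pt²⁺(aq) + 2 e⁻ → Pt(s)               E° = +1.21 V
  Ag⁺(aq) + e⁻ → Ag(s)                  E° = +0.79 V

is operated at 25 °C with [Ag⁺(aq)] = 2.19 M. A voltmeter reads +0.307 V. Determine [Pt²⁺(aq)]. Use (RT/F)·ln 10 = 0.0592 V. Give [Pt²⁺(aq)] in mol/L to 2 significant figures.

0.00073 M

The Pt²⁺/Pt couple has the larger reduction potential, so it is the cathode: E°cell = +1.21 − (+0.79) = +0.42 V and n = 2.
From the Nernst equation, log Q = n(E° − E)/0.0592 = 2·(+0.42 − (+0.307))/0.0592 = 3.818.
For Pt²⁺(aq) + 2 Ag(s) → Pt(s) + 2 Ag⁺(aq), the reaction quotient is Q = [Ag⁺(aq)]^2 / [Pt²⁺(aq)].
Isolating [Pt²⁺(aq)] in Q = 10^{3.818} yields log [Pt²⁺(aq)] = −3.137, i.e. 0.00073 M.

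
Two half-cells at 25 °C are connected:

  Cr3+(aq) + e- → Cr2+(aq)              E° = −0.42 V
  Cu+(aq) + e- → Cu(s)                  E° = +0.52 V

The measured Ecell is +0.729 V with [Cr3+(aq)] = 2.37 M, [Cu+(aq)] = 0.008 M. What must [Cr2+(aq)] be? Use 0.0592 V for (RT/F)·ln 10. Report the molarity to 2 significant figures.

With Cu⁺/Cu at the cathode and Cr³⁺/Cr²⁺ at the anode, E°cell = +0.52 − (−0.42) = +0.94 V (n = 1).
From the Nernst equation, log Q = n(E° − E)/0.0592 = 1·(+0.94 − (+0.729))/0.0592 = 3.564.
The balanced reaction is Cu+(aq) + Cr2+(aq) → Cu(s) + Cr3+(aq), so Q = [Cr3+(aq)] / ([Cu+(aq)]·[Cr2+(aq)]).
Solving for the unknown gives log [Cr2+(aq)] = −1.092, so [Cr2+(aq)] ≈ 0.081 M.

0.081 M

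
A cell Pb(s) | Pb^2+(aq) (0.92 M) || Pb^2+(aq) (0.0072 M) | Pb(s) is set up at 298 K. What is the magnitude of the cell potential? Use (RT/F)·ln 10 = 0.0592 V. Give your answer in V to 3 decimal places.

For a concentration cell E°cell = 0, since both electrodes use the same couple.
The compartment with the higher Pb^2+(aq) concentration (0.92 M) acts as the cathode; ions are reduced there and produced at the dilute (0.0072 M) anode.
With n = 2, Ecell = −(0.0592/2)·log([dilute]/[conc]) = −(0.0592/2)·log(0.0072/0.92) = +0.062 V.

0.062 V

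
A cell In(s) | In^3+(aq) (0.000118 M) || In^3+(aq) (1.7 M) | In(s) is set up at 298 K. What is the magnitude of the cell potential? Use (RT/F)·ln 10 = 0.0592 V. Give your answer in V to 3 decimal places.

0.082 V

For a concentration cell E°cell = 0, since both electrodes use the same couple.
The compartment with the higher In^3+(aq) concentration (1.7 M) acts as the cathode; ions are reduced there and produced at the dilute (0.000118 M) anode.
With n = 3, Ecell = −(0.0592/3)·log([dilute]/[conc]) = −(0.0592/3)·log(0.000118/1.7) = +0.082 V.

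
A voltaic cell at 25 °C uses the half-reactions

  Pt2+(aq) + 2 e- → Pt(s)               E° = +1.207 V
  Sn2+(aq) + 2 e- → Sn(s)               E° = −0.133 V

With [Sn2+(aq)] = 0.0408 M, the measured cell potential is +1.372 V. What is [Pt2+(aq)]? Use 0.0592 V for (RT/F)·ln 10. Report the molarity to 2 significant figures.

0.49 M

Pt²⁺/Pt is the cathode (higher E°); E°cell = +1.207 − (−0.133) = +1.340 V with n = 2.
Rearranging E = E° − (0.0592/n)·log Q gives log Q = 2(+1.340 − (+1.372))/0.0592 = −1.081.
Balancing electrons gives Pt2+(aq) + Sn(s) → Pt(s) + Sn2+(aq); thus Q = [Sn2+(aq)] / [Pt2+(aq)].
Solving for the unknown gives log [Pt2+(aq)] = −0.308, so [Pt2+(aq)] ≈ 0.49 M.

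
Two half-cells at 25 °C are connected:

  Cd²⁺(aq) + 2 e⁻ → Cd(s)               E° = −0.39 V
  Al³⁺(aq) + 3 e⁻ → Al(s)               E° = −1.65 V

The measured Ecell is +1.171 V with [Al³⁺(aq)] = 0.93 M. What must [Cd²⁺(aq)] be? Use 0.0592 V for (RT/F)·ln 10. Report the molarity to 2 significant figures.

The Cd²⁺/Cd couple has the larger reduction potential, so it is the cathode: E°cell = −0.39 − (−1.65) = +1.26 V and n = 6.
From the Nernst equation, log Q = n(E° − E)/0.0592 = 6·(+1.26 − (+1.171))/0.0592 = 9.020.
For 3 Cd²⁺(aq) + 2 Al(s) → 3 Cd(s) + 2 Al³⁺(aq), the reaction quotient is Q = [Al³⁺(aq)]^2 / [Cd²⁺(aq)]^3.
Substituting the known concentrations and solving, log [Cd²⁺(aq)] = −3.028 and [Cd²⁺(aq)] = 0.00094 M.

0.00094 M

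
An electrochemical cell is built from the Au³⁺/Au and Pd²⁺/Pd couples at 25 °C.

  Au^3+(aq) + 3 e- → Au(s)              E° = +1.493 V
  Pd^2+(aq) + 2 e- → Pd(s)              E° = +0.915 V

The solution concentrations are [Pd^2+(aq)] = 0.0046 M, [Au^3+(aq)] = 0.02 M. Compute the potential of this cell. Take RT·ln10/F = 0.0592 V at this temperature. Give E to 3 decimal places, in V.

+0.614 V

Since E°(Au³⁺/Au) > E°(Pd²⁺/Pd), Au³⁺/Au serves as the cathode.
The standard potential is +1.493 − (+0.915) = +0.578 V and the balanced reaction transfers n = 6 electrons.
For the overall reaction 2 Au^3+(aq) + 3 Pd(s) → 2 Au(s) + 3 Pd^2+(aq), Q = [Pd^2+(aq)]^3 / [Au^3+(aq)]^2 = 0.000243, giving log Q = −3.614.
By the Nernst equation, E = +0.578 − (0.0592/6)·(−3.614) = +0.614 V.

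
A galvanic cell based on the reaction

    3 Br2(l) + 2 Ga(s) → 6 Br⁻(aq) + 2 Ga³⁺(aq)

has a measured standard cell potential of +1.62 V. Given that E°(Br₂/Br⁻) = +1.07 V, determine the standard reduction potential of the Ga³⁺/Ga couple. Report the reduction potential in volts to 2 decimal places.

−0.55 V

In the reaction as written the Br₂/Br⁻ couple is reduced (cathode) and Ga³⁺/Ga is oxidized (anode), so E°cell = E°(Br₂/Br⁻) − E°(Ga³⁺/Ga).
E°(Ga³⁺/Ga) = E°(cathode) − E°cell = +1.07 − (+1.62) = −0.55 V.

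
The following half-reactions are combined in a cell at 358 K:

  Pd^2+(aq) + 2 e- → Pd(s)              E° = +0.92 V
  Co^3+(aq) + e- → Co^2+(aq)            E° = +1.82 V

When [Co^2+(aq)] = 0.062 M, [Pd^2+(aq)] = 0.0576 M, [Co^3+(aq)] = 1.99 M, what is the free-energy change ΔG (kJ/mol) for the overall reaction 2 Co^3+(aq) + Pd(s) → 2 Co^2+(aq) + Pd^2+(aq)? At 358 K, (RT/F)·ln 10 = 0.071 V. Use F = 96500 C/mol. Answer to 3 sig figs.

−203 kJ/mol

The standard cell potential is +1.82 − (+0.92) = +0.90 V, with n = 2 electrons in the balanced equation.
The reaction quotient is ([Co^2+(aq)]^2·[Pd^2+(aq)]) / [Co^3+(aq)]^2 = 5.59×10^−5; by Nernst, E = +0.90 − (0.071/2)(−4.253) = +1.0510 V.
Finally ΔG = −nFE = −(2)(96500 C/mol)(+1.0510 V) = −203 kJ/mol.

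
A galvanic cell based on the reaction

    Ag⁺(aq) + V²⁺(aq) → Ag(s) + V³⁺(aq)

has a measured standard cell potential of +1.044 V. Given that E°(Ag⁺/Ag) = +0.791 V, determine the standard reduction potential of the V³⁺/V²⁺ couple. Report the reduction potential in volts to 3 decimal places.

In the reaction as written the Ag⁺/Ag couple is reduced (cathode) and V³⁺/V²⁺ is oxidized (anode), so E°cell = E°(Ag⁺/Ag) − E°(V³⁺/V²⁺).
E°(V³⁺/V²⁺) = E°(cathode) − E°cell = +0.791 − (+1.044) = −0.253 V.

−0.253 V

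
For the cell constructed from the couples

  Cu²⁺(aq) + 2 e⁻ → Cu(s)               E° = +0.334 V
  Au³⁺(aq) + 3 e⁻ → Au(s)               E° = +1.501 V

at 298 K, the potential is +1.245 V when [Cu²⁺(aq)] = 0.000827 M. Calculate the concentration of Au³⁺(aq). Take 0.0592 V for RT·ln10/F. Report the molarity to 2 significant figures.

Au³⁺/Au is the cathode (higher E°); E°cell = +1.501 − (+0.334) = +1.167 V with n = 6.
Since E = E° − (0.0592/n)·log Q, log Q = n(E° − E)/0.0592 = −7.905.
For 2 Au³⁺(aq) + 3 Cu(s) → 2 Au(s) + 3 Cu²⁺(aq), the reaction quotient is Q = [Cu²⁺(aq)]^3 / [Au³⁺(aq)]^2.
Solving for the unknown gives log [Au³⁺(aq)] = −0.671, so [Au³⁺(aq)] ≈ 0.21 M.

0.21 M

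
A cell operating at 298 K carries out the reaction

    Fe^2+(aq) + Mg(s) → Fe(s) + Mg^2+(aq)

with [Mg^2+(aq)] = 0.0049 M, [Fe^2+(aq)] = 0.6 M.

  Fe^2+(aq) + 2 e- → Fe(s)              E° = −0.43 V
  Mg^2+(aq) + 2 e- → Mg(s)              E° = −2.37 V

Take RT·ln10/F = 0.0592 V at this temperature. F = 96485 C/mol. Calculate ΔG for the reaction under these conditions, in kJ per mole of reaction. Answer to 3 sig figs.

E°cell = −0.43 − (−2.37) = +1.94 V; the balanced reaction transfers n = 2 electrons.
Q = [Mg^2+(aq)] / [Fe^2+(aq)] = 0.00817, so log Q = −2.088 and E = +1.94 − (0.0592/2)(−2.088) = +2.0018 V.
ΔG = −nFE = −(2)(96485)(+2.0018) J/mol = −386 kJ/mol.

−386 kJ/mol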